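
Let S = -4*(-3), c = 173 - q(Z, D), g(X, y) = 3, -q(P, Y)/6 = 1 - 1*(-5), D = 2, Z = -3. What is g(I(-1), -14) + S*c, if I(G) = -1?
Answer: 2511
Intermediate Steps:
q(P, Y) = -36 (q(P, Y) = -6*(1 - 1*(-5)) = -6*(1 + 5) = -6*6 = -36)
c = 209 (c = 173 - 1*(-36) = 173 + 36 = 209)
S = 12
g(I(-1), -14) + S*c = 3 + 12*209 = 3 + 2508 = 2511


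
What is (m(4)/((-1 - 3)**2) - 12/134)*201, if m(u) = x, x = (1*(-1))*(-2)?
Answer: 57/8 ≈ 7.1250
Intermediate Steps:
x = 2 (x = -1*(-2) = 2)
m(u) = 2
(m(4)/((-1 - 3)**2) - 12/134)*201 = (2/((-1 - 3)**2) - 12/134)*201 = (2/((-4)**2) - 12*1/134)*201 = (2/16 - 6/67)*201 = (2*(1/16) - 6/67)*201 = (1/8 - 6/67)*201 = (19/536)*201 = 57/8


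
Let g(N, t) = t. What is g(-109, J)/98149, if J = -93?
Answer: -93/98149 ≈ -0.00094754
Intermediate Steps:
g(-109, J)/98149 = -93/98149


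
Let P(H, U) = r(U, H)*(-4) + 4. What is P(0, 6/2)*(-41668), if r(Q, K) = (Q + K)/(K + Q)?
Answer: 0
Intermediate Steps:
r(Q, K) = 1 (r(Q, K) = (K + Q)/(K + Q) = 1)
P(H, U) = 0 (P(H, U) = 1*(-4) + 4 = -4 + 4 = 0)
P(0, 6/2)*(-41668) = 0*(-41668) = 0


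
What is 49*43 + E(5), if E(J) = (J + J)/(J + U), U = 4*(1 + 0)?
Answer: 18973/9 ≈ 2108.1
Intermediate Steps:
U = 4 (U = 4*1 = 4)
E(J) = 2*J/(4 + J) (E(J) = (J + J)/(J + 4) = (2*J)/(4 + J) = 2*J/(4 + J))
49*43 + E(5) = 49*43 + 2*5/(4 + 5) = 2107 + 2*5/9 = 2107 + 2*5*(⅑) = 2107 + 10/9 = 18973/9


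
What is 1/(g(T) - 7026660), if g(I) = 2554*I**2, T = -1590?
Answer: 1/6449740740 ≈ 1.5505e-10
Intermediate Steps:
1/(g(T) - 7026660) = 1/(2554*(-1590)**2 - 7026660) = 1/(2554*2528100 - 7026660) = 1/(6456767400 - 7026660) = 1/6449740740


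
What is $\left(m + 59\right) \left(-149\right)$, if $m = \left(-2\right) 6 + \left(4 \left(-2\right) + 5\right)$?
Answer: $-6556$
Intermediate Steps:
$m = -15$ ($m = -12 + \left(-8 + 5\right) = -12 - 3 = -15$)
$\left(m + 59\right) \left(-149\right) = \left(-15 + 59\right) \left(-149\right) = 44 \left(-149\right) = -6556$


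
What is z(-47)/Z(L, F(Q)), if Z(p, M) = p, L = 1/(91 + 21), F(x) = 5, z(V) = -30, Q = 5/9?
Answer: -3360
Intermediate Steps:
Q = 5/9 (Q = 5*(1/9) = 5/9 ≈ 0.55556)
L = 1/112 ≈ 0.0089286
z(-47)/Z(L, F(Q)) = -30/1/112 = -30*112 = -3360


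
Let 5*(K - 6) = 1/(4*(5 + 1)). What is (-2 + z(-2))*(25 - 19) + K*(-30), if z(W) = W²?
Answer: -673/4 ≈ -168.25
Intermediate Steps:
K = 721/120 (K = 6 + 1/(5*((4*(5 + 1)))) = 6 + 1/(5*((4*6))) = 6 + (⅕)/24 = 6 + (⅕)*(1/24) = 6 + 1/120 = 721/120 ≈ 6.0083)
(-2 + z(-2))*(25 - 19) + K*(-30) = (-2 + (-2)²)*(25 - 19) + (721/120)*(-30) = (-2 + 4)*6 - 721/4 = 2*6 - 721/4 = 12 - 721/4 = -673/4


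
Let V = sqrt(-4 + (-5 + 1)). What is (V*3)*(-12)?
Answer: -72*I*sqrt(2) ≈ -101.82*I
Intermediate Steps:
V = 2*I*sqrt(2) (V = sqrt(-4 - 4) = sqrt(-8) = 2*I*sqrt(2) ≈ 2.8284*I)
(V*3)*(-12) = ((2*I*sqrt(2))*3)*(-12) = (6*I*sqrt(2))*(-12) = -72*I*sqrt(2)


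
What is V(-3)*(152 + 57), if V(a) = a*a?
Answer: 1881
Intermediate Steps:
V(a) = a**2
V(-3)*(152 + 57) = (-3)**2*(152 + 57) = 9*209 = 1881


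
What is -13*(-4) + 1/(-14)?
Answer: 727/14 ≈ 51.929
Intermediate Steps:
-13*(-4) + 1/(-14) = 52 - 1/14 = 727/14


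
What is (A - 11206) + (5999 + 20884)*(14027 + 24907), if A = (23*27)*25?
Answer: 1046667041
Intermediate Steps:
A = 15525 (A = 621*25 = 15525)
(A - 11206) + (5999 + 20884)*(14027 + 24907) = (15525 - 11206) + (5999 + 20884)*(14027 + 24907) = 4319 + 26883*38934 = 4319 + 1046662722 = 1046667041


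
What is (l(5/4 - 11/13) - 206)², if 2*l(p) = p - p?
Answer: 42436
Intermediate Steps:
l(p) = 0 (l(p) = (p - p)/2 = (½)*0 = 0)
(l(5/4 - 11/13) - 206)² = (0 - 206)² = (-206)² = 42436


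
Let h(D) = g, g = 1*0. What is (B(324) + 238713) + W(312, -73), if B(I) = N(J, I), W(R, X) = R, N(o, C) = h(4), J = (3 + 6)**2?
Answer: 239025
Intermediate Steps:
g = 0
J = 81 (J = 9**2 = 81)
h(D) = 0
N(o, C) = 0
B(I) = 0
(B(324) + 238713) + W(312, -73) = (0 + 238713) + 312 = 238713 + 312 = 239025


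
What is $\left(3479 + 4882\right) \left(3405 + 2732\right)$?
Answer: $51311457$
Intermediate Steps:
$\left(3479 + 4882\right) \left(3405 + 2732\right) = 8361 \cdot 6137 = 51311457$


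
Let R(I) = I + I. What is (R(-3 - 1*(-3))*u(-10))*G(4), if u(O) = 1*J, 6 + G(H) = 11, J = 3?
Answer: 0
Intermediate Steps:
G(H) = 5 (G(H) = -6 + 11 = 5)
u(O) = 3 (u(O) = 1*3 = 3)
R(I) = 2*I
(R(-3 - 1*(-3))*u(-10))*G(4) = ((2*(-3 - 1*(-3)))*3)*5 = ((2*(-3 + 3))*3)*5 = ((2*0)*3)*5 = (0*3)*5 = 0*5 = 0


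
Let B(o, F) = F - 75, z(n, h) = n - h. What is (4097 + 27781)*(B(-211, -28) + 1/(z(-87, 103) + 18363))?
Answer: -59669814204/18173 ≈ -3.2834e+6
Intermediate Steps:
B(o, F) = -75 + F
(4097 + 27781)*(B(-211, -28) + 1/(z(-87, 103) + 18363)) = (4097 + 27781)*((-75 - 28) + 1/((-87 - 1*103) + 18363)) = 31878*(-103 + 1/((-87 - 103) + 18363)) = 31878*(-103 + 1/(-190 + 18363)) = 31878*(-103 + 1/18173) = 31878*(-1871818/18173) = -59669814204/18173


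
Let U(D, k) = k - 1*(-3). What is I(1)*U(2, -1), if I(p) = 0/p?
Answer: 0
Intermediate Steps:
U(D, k) = 3 + k (U(D, k) = k + 3 = 3 + k)
I(p) = 0
I(1)*U(2, -1) = 0*(3 - 1) = 0*2 = 0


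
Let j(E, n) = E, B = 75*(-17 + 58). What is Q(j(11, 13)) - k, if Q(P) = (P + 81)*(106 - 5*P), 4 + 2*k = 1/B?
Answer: 28868099/6150 ≈ 4694.0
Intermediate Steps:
B = 3075 (B = 75*41 = 3075)
k = -12299/6150 (k = -2 + (1/2)/3075 = -2 + (1/2)*(1/3075) = -2 + 1/6150 = -12299/6150 ≈ -1.9998)
Q(P) = (81 + P)*(106 - 5*P)
Q(j(11, 13)) - k = (8586 - 299*11 - 5*11**2) - 1*(-12299/6150) = (8586 - 3289 - 5*121) + 12299/6150 = (8586 - 3289 - 605) + 12299/6150 = 4692 + 12299/6150 = 28868099/6150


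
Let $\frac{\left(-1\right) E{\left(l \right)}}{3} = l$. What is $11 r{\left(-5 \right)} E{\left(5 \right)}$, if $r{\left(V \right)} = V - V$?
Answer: $0$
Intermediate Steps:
$r{\left(V \right)} = 0$
$E{\left(l \right)} = - 3 l$
$11 r{\left(-5 \right)} E{\left(5 \right)} = 11 \cdot 0 \left(\left(-3\right) 5\right) = 0 \left(-15\right) = 0$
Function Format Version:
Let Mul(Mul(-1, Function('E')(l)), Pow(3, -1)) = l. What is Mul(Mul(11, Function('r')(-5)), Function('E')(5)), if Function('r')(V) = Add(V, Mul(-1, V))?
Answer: 0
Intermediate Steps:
Function('r')(V) = 0
Function('E')(l) = Mul(-3, l)
Mul(Mul(11, Function('r')(-5)), Function('E')(5)) = Mul(Mul(11, 0), Mul(-3, 5)) = Mul(0, -15) = 0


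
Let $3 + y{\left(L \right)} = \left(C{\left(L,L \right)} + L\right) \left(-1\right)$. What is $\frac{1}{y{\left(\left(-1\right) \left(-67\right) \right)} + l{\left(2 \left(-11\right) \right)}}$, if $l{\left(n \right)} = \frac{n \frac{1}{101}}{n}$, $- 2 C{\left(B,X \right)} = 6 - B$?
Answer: $- \frac{202}{20299} \approx -0.0099512$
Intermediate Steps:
$C{\left(B,X \right)} = -3 + \frac{B}{2}$ ($C{\left(B,X \right)} = - \frac{6 - B}{2} = -3 + \frac{B}{2}$)
$y{\left(L \right)} = - \frac{3 L}{2}$ ($y{\left(L \right)} = -3 + \left(\left(-3 + \frac{L}{2}\right) + L\right) \left(-1\right) = -3 + \left(-3 + \frac{3 L}{2}\right) \left(-1\right) = -3 - \left(-3 + \frac{3 L}{2}\right) = - \frac{3 L}{2}$)
$l{\left(n \right)} = \frac{1}{101}$ ($l{\left(n \right)} = \frac{n \frac{1}{101}}{n} = \frac{\frac{1}{101} n}{n} = \frac{1}{101}$)
$\frac{1}{y{\left(\left(-1\right) \left(-67\right) \right)} + l{\left(2 \left(-11\right) \right)}} = \frac{1}{- \frac{3 \left(\left(-1\right) \left(-67\right)\right)}{2} + \frac{1}{101}} = \frac{1}{\left(- \frac{3}{2}\right) 67 + \frac{1}{101}} = \frac{1}{- \frac{201}{2} + \frac{1}{101}} = \frac{1}{- \frac{20299}{202}} = - \frac{202}{20299}$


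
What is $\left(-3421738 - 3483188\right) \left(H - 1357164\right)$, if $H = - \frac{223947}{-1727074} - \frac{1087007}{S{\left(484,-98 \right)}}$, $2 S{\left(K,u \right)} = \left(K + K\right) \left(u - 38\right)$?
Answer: $\frac{266330717195721181781967}{28420729744} \approx 9.371 \cdot 10^{12}$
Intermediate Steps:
$S{\left(K,u \right)} = K \left(-38 + u\right)$ ($S{\left(K,u \right)} = \frac{\left(K + K\right) \left(u - 38\right)}{2} = \frac{2 K \left(-38 + u\right)}{2} = K \left(-38 + u\right)$)
$H = \frac{946041307423}{56841459488}$ ($H = - \frac{223947}{-1727074} - \frac{1087007}{484 \left(-38 - 98\right)} = \left(-223947\right) \left(- \frac{1}{1727074}\right) - \frac{1087007}{484 \left(-136\right)} = \frac{223947}{1727074} - \frac{1087007}{-65824} = \frac{223947}{1727074} - - \frac{1087007}{65824} = \frac{223947}{1727074} + \frac{1087007}{65824} = \frac{946041307423}{56841459488} \approx 16.643$)
$\left(-3421738 - 3483188\right) \left(H - 1357164\right) = \left(-3421738 - 3483188\right) \left(\frac{946041307423}{56841459488} - 1357164\right) = \left(-3421738 - 3483188\right) \left(- \frac{77142236483264609}{56841459488}\right) = \left(-6904926\right) \left(- \frac{77142236483264609}{56841459488}\right) = \frac{266330717195721181781967}{28420729744}$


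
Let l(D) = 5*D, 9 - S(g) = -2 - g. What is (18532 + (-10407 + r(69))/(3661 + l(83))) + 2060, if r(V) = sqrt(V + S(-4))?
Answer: 83922585/4076 + sqrt(19)/2038 ≈ 20589.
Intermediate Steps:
S(g) = 11 + g (S(g) = 9 - (-2 - g) = 9 + (2 + g) = 11 + g)
r(V) = sqrt(7 + V) (r(V) = sqrt(V + (11 - 4)) = sqrt(V + 7) = sqrt(7 + V))
(18532 + (-10407 + r(69))/(3661 + l(83))) + 2060 = (18532 + (-10407 + sqrt(7 + 69))/(3661 + 5*83)) + 2060 = (18532 + (-10407 + sqrt(76))/(3661 + 415)) + 2060 = (18532 + (-10407 + 2*sqrt(19))/4076) + 2060 = (18532 + (-10407 + 2*sqrt(19))*(1/4076)) + 2060 = (18532 + (-10407/4076 + sqrt(19)/2038)) + 2060 = (75526025/4076 + sqrt(19)/2038) + 2060 = 83922585/4076 + sqrt(19)/2038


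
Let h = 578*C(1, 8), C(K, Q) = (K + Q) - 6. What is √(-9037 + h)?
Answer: I*√7303 ≈ 85.458*I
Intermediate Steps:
C(K, Q) = -6 + K + Q
h = 1734 (h = 578*(-6 + 1 + 8) = 578*3 = 1734)
√(-9037 + h) = √(-9037 + 1734) = √(-7303) = I*√7303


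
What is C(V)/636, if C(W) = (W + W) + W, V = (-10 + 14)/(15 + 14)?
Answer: 1/1537 ≈ 0.00065062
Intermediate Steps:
V = 4/29 ≈ 0.13793
C(W) = 3*W (C(W) = 2*W + W = 3*W)
C(V)/636 = (3*(4/29))/636 = (12/29)*(1/636) = 1/1537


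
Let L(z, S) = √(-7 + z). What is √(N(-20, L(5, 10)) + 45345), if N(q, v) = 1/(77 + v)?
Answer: √((3491566 + 45345*I*√2)/(77 + I*√2)) ≈ 212.94 - 0.e-7*I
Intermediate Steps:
√(N(-20, L(5, 10)) + 45345) = √(1/(77 + √(-7 + 5)) + 45345) = √(1/(77 + √(-2)) + 45345) = √(1/(77 + I*√2) + 45345) = √(45345 + 1/(77 + I*√2))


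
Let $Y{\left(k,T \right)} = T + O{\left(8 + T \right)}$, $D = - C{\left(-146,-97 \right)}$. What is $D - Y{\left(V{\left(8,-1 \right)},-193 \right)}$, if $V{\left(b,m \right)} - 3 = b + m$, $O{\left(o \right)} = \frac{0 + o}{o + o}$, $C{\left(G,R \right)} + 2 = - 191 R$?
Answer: $- \frac{36665}{2} \approx -18333.0$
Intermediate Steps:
$C{\left(G,R \right)} = -2 - 191 R$
$D = -18525$ ($D = - (-2 - -18527) = - (-2 + 18527) = \left(-1\right) 18525 = -18525$)
$O{\left(o \right)} = \frac{1}{2}$ ($O{\left(o \right)} = \frac{o}{2 o} = o \frac{1}{2 o} = \frac{1}{2}$)
$V{\left(b,m \right)} = 3 + b + m$ ($V{\left(b,m \right)} = 3 + \left(b + m\right) = 3 + b + m$)
$Y{\left(k,T \right)} = \frac{1}{2} + T$ ($Y{\left(k,T \right)} = T + \frac{1}{2} = \frac{1}{2} + T$)
$D - Y{\left(V{\left(8,-1 \right)},-193 \right)} = -18525 - \left(\frac{1}{2} - 193\right) = -18525 - - \frac{385}{2} = -18525 + \frac{385}{2} = - \frac{36665}{2}$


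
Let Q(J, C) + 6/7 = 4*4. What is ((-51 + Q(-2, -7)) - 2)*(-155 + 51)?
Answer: 27560/7 ≈ 3937.1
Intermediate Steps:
Q(J, C) = 106/7 (Q(J, C) = -6/7 + 4*4 = -6/7 + 16 = 106/7)
((-51 + Q(-2, -7)) - 2)*(-155 + 51) = ((-51 + 106/7) - 2)*(-155 + 51) = (-251/7 - 2)*(-104) = -265/7*(-104) = 27560/7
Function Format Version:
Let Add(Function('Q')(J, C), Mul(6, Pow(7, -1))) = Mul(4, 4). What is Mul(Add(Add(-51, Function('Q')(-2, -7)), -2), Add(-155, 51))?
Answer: Rational(27560, 7) ≈ 3937.1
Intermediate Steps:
Function('Q')(J, C) = Rational(106, 7) (Function('Q')(J, C) = Add(Rational(-6, 7), Mul(4, 4)) = Add(Rational(-6, 7), 16) = Rational(106, 7))
Mul(Add(Add(-51, Function('Q')(-2, -7)), -2), Add(-155, 51)) = Mul(Add(Add(-51, Rational(106, 7)), -2), Add(-155, 51)) = Mul(Add(Rational(-251, 7), -2), -104) = Mul(Rational(-265, 7), -104) = Rational(27560, 7)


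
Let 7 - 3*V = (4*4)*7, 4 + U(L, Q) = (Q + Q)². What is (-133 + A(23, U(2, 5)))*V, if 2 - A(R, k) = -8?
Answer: 4305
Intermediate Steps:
U(L, Q) = -4 + 4*Q² (U(L, Q) = -4 + (Q + Q)² = -4 + (2*Q)² = -4 + 4*Q²)
V = -35 (V = 7/3 - 4*4*7/3 = 7/3 - 16*7/3 = 7/3 - ⅓*112 = 7/3 - 112/3 = -35)
A(R, k) = 10 (A(R, k) = 2 - 1*(-8) = 2 + 8 = 10)
(-133 + A(23, U(2, 5)))*V = (-133 + 10)*(-35) = -123*(-35) = 4305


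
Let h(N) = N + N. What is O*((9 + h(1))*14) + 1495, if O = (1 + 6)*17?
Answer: 19821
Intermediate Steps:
h(N) = 2*N
O = 119 (O = 7*17 = 119)
O*((9 + h(1))*14) + 1495 = 119*((9 + 2*1)*14) + 1495 = 119*((9 + 2)*14) + 1495 = 119*(11*14) + 1495 = 119*154 + 1495 = 18326 + 1495 = 19821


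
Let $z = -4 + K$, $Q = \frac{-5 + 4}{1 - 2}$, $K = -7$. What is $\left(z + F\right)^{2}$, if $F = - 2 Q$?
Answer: $169$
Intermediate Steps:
$Q = 1$ ($Q = - \frac{1}{-1} = \left(-1\right) \left(-1\right) = 1$)
$z = -11$ ($z = -4 - 7 = -11$)
$F = -2$ ($F = \left(-2\right) 1 = -2$)
$\left(z + F\right)^{2} = \left(-11 - 2\right)^{2} = \left(-13\right)^{2} = 169$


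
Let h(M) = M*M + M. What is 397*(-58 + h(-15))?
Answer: 60344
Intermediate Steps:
h(M) = M + M**2 (h(M) = M**2 + M = M + M**2)
397*(-58 + h(-15)) = 397*(-58 - 15*(1 - 15)) = 397*(-58 - 15*(-14)) = 397*(-58 + 210) = 397*152 = 60344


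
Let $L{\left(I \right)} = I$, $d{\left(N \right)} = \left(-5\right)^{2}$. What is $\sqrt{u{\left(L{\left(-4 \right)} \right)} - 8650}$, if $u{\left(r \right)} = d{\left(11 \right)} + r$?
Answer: $i \sqrt{8629} \approx 92.892 i$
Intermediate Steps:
$d{\left(N \right)} = 25$
$u{\left(r \right)} = 25 + r$
$\sqrt{u{\left(L{\left(-4 \right)} \right)} - 8650} = \sqrt{\left(25 - 4\right) - 8650} = \sqrt{21 - 8650} = \sqrt{-8629} = i \sqrt{8629}$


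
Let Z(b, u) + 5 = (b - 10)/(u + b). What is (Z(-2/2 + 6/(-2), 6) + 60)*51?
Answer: 2448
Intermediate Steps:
Z(b, u) = -5 + (-10 + b)/(b + u) (Z(b, u) = -5 + (b - 10)/(u + b) = -5 + (-10 + b)/(b + u))
(Z(-2/2 + 6/(-2), 6) + 60)*51 = ((-10 - 5*6 - 4*(-2/2 + 6/(-2)))/((-2/2 + 6/(-2)) + 6) + 60)*51 = ((-10 - 30 - 4*(-2*½ + 6*(-½)))/((-2*½ + 6*(-½)) + 6) + 60)*51 = ((-10 - 30 - 4*(-1 - 3))/((-1 - 3) + 6) + 60)*51 = ((-10 - 30 - 4*(-4))/(-4 + 6) + 60)*51 = ((-10 - 30 + 16)/2 + 60)*51 = ((½)*(-24) + 60)*51 = (-12 + 60)*51 = 48*51 = 2448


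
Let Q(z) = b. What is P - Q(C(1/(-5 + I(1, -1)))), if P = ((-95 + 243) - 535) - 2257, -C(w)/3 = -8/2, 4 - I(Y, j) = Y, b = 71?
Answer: -2715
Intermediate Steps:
I(Y, j) = 4 - Y
C(w) = 12 (C(w) = -(-24)/2 = -3*(-4) = 12)
Q(z) = 71
P = -2644 (P = (148 - 535) - 2257 = -387 - 2257 = -2644)
P - Q(C(1/(-5 + I(1, -1)))) = -2644 - 1*71 = -2644 - 71 = -2715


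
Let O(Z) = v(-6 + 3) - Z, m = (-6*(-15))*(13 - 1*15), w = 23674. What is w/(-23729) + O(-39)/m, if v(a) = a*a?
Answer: -450026/355935 ≈ -1.2643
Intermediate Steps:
v(a) = a**2
m = -180 (m = 90*(13 - 15) = 90*(-2) = -180)
O(Z) = 9 - Z (O(Z) = (-6 + 3)**2 - Z = (-3)**2 - Z = 9 - Z)
w/(-23729) + O(-39)/m = 23674/(-23729) + (9 - 1*(-39))/(-180) = 23674*(-1/23729) + (9 + 39)*(-1/180) = -23674/23729 + 48*(-1/180) = -23674/23729 - 4/15 = -450026/355935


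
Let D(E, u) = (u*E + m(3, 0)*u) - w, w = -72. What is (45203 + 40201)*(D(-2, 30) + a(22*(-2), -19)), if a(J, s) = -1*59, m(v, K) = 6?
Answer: 11358732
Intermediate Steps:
D(E, u) = 72 + 6*u + E*u (D(E, u) = (u*E + 6*u) - 1*(-72) = (E*u + 6*u) + 72 = (6*u + E*u) + 72 = 72 + 6*u + E*u)
a(J, s) = -59
(45203 + 40201)*(D(-2, 30) + a(22*(-2), -19)) = (45203 + 40201)*((72 + 6*30 - 2*30) - 59) = 85404*((72 + 180 - 60) - 59) = 85404*(192 - 59) = 85404*133 = 11358732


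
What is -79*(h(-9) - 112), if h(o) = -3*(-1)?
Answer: 8611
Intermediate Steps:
h(o) = 3
-79*(h(-9) - 112) = -79*(3 - 112) = -79*(-109) = 8611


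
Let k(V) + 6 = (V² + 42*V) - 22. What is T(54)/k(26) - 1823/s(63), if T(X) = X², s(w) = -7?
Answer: 266036/1015 ≈ 262.10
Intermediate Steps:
k(V) = -28 + V² + 42*V (k(V) = -6 + ((V² + 42*V) - 22) = -6 + (-22 + V² + 42*V) = -28 + V² + 42*V)
T(54)/k(26) - 1823/s(63) = 54²/(-28 + 26² + 42*26) - 1823/(-7) = 2916/(-28 + 676 + 1092) - 1823*(-⅐) = 2916/1740 + 1823/7 = 2916*(1/1740) + 1823/7 = 243/145 + 1823/7 = 266036/1015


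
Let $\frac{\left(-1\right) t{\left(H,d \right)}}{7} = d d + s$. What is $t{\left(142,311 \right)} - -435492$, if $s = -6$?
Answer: $-241513$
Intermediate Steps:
$t{\left(H,d \right)} = 42 - 7 d^{2}$ ($t{\left(H,d \right)} = - 7 \left(d d - 6\right) = - 7 \left(d^{2} - 6\right) = - 7 \left(-6 + d^{2}\right) = 42 - 7 d^{2}$)
$t{\left(142,311 \right)} - -435492 = \left(42 - 7 \cdot 311^{2}\right) - -435492 = \left(42 - 677047\right) + 435492 = -677005 + 435492 = -241513$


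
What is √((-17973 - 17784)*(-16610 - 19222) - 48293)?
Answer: √1281196531 ≈ 35794.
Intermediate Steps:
√((-17973 - 17784)*(-16610 - 19222) - 48293) = √(-35757*(-35832) - 48293) = √(1281244824 - 48293) = √1281196531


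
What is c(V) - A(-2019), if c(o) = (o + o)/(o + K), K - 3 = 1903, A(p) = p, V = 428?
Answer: 2356601/1167 ≈ 2019.4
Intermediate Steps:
K = 1906 (K = 3 + 1903 = 1906)
c(o) = 2*o/(1906 + o) (c(o) = (o + o)/(o + 1906) = (2*o)/(1906 + o) = 2*o/(1906 + o))
c(V) - A(-2019) = 2*428/(1906 + 428) - 1*(-2019) = 2*428/2334 + 2019 = 2*428*(1/2334) + 2019 = 428/1167 + 2019 = 2356601/1167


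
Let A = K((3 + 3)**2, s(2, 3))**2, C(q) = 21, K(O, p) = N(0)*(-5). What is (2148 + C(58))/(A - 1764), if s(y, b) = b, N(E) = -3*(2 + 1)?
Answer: 241/29 ≈ 8.3103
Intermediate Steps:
N(E) = -9 (N(E) = -3*3 = -9)
K(O, p) = 45 (K(O, p) = -9*(-5) = 45)
A = 2025 (A = 45**2 = 2025)
(2148 + C(58))/(A - 1764) = (2148 + 21)/(2025 - 1764) = 2169/261 = 2169*(1/261) = 241/29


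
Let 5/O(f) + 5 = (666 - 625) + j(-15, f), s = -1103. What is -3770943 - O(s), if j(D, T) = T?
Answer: -4023596176/1067 ≈ -3.7709e+6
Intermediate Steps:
O(f) = 5/(36 + f) (O(f) = 5/(-5 + ((666 - 625) + f)) = 5/(-5 + (41 + f)) = 5/(36 + f))
-3770943 - O(s) = -3770943 - 5/(36 - 1103) = -3770943 - 5/(-1067) = -3770943 - 5*(-1)/1067 = -3770943 - 1*(-5/1067) = -3770943 + 5/1067 = -4023596176/1067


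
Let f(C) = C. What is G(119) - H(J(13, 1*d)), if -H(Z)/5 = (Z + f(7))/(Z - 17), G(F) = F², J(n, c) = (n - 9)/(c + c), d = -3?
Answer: 750438/53 ≈ 14159.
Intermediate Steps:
J(n, c) = (-9 + n)/(2*c) (J(n, c) = (-9 + n)/((2*c)) = (-9 + n)*(1/(2*c)) = (-9 + n)/(2*c))
H(Z) = -5*(7 + Z)/(-17 + Z) (H(Z) = -5*(Z + 7)/(Z - 17) = -5*(7 + Z)/(-17 + Z))
G(119) - H(J(13, 1*d)) = 119² - 5*(-7 - (-9 + 13)/(2*(1*(-3))))/(-17 + (-9 + 13)/(2*((1*(-3))))) = 14161 - 5*(-7 - 4/(2*(-3)))/(-17 + (½)*4/(-3)) = 14161 - 5*(-7 - (-1)*4/(2*3))/(-17 + (½)*(-⅓)*4) = 14161 - 5*(-7 - 1*(-⅔))/(-17 - ⅔) = 14161 - 5*(-7 + ⅔)/(-53/3) = 14161 - 5*(-3)*(-19)/(53*3) = 14161 - 1*95/53 = 14161 - 95/53 = 750438/53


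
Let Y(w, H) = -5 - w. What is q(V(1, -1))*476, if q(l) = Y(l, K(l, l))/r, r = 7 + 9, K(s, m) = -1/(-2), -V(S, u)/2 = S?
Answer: -357/4 ≈ -89.250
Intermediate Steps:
V(S, u) = -2*S
K(s, m) = ½ (K(s, m) = -1*(-½) = ½)
r = 16
q(l) = -5/16 - l/16 (q(l) = (-5 - l)/16 = (-5 - l)*(1/16) = -5/16 - l/16)
q(V(1, -1))*476 = (-5/16 - (-1)/8)*476 = (-5/16 - 1/16*(-2))*476 = (-5/16 + ⅛)*476 = -3/16*476 = -357/4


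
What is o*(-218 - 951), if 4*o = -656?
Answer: 191716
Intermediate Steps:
o = -164 (o = (¼)*(-656) = -164)
o*(-218 - 951) = -164*(-218 - 951) = -164*(-1169) = 191716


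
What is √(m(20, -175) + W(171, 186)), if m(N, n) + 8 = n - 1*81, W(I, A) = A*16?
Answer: 2*√678 ≈ 52.077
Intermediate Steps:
W(I, A) = 16*A
m(N, n) = -89 + n (m(N, n) = -8 + (n - 1*81) = -8 + (n - 81) = -8 + (-81 + n) = -89 + n)
√(m(20, -175) + W(171, 186)) = √((-89 - 175) + 16*186) = √(-264 + 2976) = √2712 = 2*√678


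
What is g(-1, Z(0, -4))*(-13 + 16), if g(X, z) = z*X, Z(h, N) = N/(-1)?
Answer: -12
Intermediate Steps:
Z(h, N) = -N (Z(h, N) = N*(-1) = -N)
g(X, z) = X*z
g(-1, Z(0, -4))*(-13 + 16) = (-(-1)*(-4))*(-13 + 16) = -1*4*3 = -4*3 = -12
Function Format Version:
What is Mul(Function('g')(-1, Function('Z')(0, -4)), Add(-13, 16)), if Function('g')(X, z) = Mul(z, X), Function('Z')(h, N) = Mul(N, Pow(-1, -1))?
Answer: -12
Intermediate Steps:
Function('Z')(h, N) = Mul(-1, N) (Function('Z')(h, N) = Mul(N, -1) = Mul(-1, N))
Function('g')(X, z) = Mul(X, z)
Mul(Function('g')(-1, Function('Z')(0, -4)), Add(-13, 16)) = Mul(Mul(-1, Mul(-1, -4)), Add(-13, 16)) = Mul(Mul(-1, 4), 3) = Mul(-4, 3) = -12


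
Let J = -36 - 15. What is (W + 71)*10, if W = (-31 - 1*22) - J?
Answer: 690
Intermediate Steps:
J = -51
W = -2 (W = (-31 - 1*22) - 1*(-51) = (-31 - 22) + 51 = -53 + 51 = -2)
(W + 71)*10 = (-2 + 71)*10 = 69*10 = 690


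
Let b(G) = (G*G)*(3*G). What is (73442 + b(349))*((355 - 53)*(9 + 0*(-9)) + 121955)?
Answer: 15908161222897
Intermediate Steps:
b(G) = 3*G**3 (b(G) = G**2*(3*G) = 3*G**3)
(73442 + b(349))*((355 - 53)*(9 + 0*(-9)) + 121955) = (73442 + 3*349**3)*((355 - 53)*(9 + 0*(-9)) + 121955) = (73442 + 3*42508549)*(302*(9 + 0) + 121955) = (73442 + 127525647)*(302*9 + 121955) = 127599089*(2718 + 121955) = 127599089*124673 = 15908161222897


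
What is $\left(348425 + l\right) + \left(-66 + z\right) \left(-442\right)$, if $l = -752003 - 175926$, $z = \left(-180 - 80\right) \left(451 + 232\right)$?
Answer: $77940028$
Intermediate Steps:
$z = -177580$ ($z = \left(-260\right) 683 = -177580$)
$l = -927929$ ($l = -752003 - 175926 = -927929$)
$\left(348425 + l\right) + \left(-66 + z\right) \left(-442\right) = \left(348425 - 927929\right) + \left(-66 - 177580\right) \left(-442\right) = -579504 - -78519532 = -579504 + 78519532 = 77940028$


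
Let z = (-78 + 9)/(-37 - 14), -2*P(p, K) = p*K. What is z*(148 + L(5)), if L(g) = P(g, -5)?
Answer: 7383/34 ≈ 217.15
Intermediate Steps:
P(p, K) = -K*p/2 (P(p, K) = -p*K/2 = -K*p/2)
L(g) = 5*g/2 (L(g) = -½*(-5)*g = 5*g/2)
z = 23/17 (z = -69/(-51) = -69*(-1/51) = 23/17 ≈ 1.3529)
z*(148 + L(5)) = 23*(148 + (5/2)*5)/17 = 23*(148 + 25/2)/17 = (23/17)*(321/2) = 7383/34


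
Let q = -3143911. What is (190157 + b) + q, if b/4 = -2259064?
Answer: -11990010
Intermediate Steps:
b = -9036256 (b = 4*(-2259064) = -9036256)
(190157 + b) + q = (190157 - 9036256) - 3143911 = -8846099 - 3143911 = -11990010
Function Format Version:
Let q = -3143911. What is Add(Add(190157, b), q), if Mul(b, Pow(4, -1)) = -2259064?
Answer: -11990010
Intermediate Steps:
b = -9036256 (b = Mul(4, -2259064) = -9036256)
Add(Add(190157, b), q) = Add(Add(190157, -9036256), -3143911) = Add(-8846099, -3143911) = -11990010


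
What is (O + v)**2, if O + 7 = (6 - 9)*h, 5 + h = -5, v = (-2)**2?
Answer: 729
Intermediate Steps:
v = 4
h = -10 (h = -5 - 5 = -10)
O = 23 (O = -7 + (6 - 9)*(-10) = -7 - 3*(-10) = -7 + 30 = 23)
(O + v)**2 = (23 + 4)**2 = 27**2 = 729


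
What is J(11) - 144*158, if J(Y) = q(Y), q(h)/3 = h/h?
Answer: -22749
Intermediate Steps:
q(h) = 3 (q(h) = 3*(h/h) = 3*1 = 3)
J(Y) = 3
J(11) - 144*158 = 3 - 144*158 = 3 - 22752 = -22749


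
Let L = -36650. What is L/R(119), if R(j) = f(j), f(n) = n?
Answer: -36650/119 ≈ -307.98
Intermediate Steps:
R(j) = j
L/R(119) = -36650/119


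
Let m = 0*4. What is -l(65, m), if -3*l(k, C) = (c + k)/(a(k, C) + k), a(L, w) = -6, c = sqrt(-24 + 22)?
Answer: 65/177 + I*sqrt(2)/177 ≈ 0.36723 + 0.0079899*I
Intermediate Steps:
c = I*sqrt(2) (c = sqrt(-2) = I*sqrt(2) ≈ 1.4142*I)
m = 0
l(k, C) = -(k + I*sqrt(2))/(3*(-6 + k)) (l(k, C) = -(I*sqrt(2) + k)/(3*(-6 + k)) = -(k + I*sqrt(2))/(3*(-6 + k)))
-l(65, m) = -(-1*65 - I*sqrt(2))/(3*(-6 + 65)) = -(-65 - I*sqrt(2))/(3*59) = -(-65/177 - I*sqrt(2)/177) = 65/177 + I*sqrt(2)/177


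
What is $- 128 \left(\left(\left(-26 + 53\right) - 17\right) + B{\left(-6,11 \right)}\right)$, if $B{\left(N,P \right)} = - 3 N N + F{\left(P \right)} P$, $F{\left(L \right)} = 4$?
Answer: $6912$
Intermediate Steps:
$B{\left(N,P \right)} = - 3 N^{2} + 4 P$ ($B{\left(N,P \right)} = - 3 N N + 4 P = - 3 N^{2} + 4 P$)
$- 128 \left(\left(\left(-26 + 53\right) - 17\right) + B{\left(-6,11 \right)}\right) = - 128 \left(\left(\left(-26 + 53\right) - 17\right) + \left(- 3 \left(-6\right)^{2} + 4 \cdot 11\right)\right) = - 128 \left(\left(27 - 17\right) + \left(\left(-3\right) 36 + 44\right)\right) = - 128 \left(10 + \left(-108 + 44\right)\right) = - 128 \left(10 - 64\right) = \left(-128\right) \left(-54\right) = 6912$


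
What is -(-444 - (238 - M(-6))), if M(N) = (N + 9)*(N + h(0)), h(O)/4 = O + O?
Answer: 700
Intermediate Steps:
h(O) = 8*O (h(O) = 4*(O + O) = 4*(2*O) = 8*O)
M(N) = N*(9 + N) (M(N) = (N + 9)*(N + 8*0) = (9 + N)*(N + 0) = (9 + N)*N = N*(9 + N))
-(-444 - (238 - M(-6))) = -(-444 - (238 - (-6)*(9 - 6))) = -(-444 - (238 - (-6)*3)) = -(-444 - (238 - 1*(-18))) = -(-444 - (238 + 18)) = -(-444 - 1*256) = -(-444 - 256) = -1*(-700) = 700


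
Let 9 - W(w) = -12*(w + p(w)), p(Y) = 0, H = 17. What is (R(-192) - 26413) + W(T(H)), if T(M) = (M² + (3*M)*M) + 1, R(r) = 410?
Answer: -12110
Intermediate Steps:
T(M) = 1 + 4*M² (T(M) = (M² + 3*M²) + 1 = 4*M² + 1 = 1 + 4*M²)
W(w) = 9 + 12*w (W(w) = 9 - (-12)*(w + 0) = 9 - (-12)*w = 9 + 12*w)
(R(-192) - 26413) + W(T(H)) = (410 - 26413) + (9 + 12*(1 + 4*17²)) = -26003 + (9 + 12*(1 + 4*289)) = -26003 + (9 + 12*(1 + 1156)) = -26003 + (9 + 12*1157) = -26003 + (9 + 13884) = -26003 + 13893 = -12110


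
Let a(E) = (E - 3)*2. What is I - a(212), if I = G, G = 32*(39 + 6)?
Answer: 1022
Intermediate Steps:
a(E) = -6 + 2*E (a(E) = (-3 + E)*2 = -6 + 2*E)
G = 1440 (G = 32*45 = 1440)
I = 1440
I - a(212) = 1440 - (-6 + 2*212) = 1440 - (-6 + 424) = 1440 - 1*418 = 1440 - 418 = 1022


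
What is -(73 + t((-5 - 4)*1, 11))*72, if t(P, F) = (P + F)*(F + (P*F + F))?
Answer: 5832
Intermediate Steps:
t(P, F) = (F + P)*(2*F + F*P) (t(P, F) = (F + P)*(F + (F*P + F)) = (F + P)*(F + (F + F*P)) = (F + P)*(2*F + F*P))
-(73 + t((-5 - 4)*1, 11))*72 = -(73 + 11*(((-5 - 4)*1)**2 + 2*11 + 2*((-5 - 4)*1) + 11*((-5 - 4)*1)))*72 = -(73 + 11*((-9*1)**2 + 22 + 2*(-9*1) + 11*(-9*1)))*72 = -(73 + 11*((-9)**2 + 22 + 2*(-9) + 11*(-9)))*72 = -(73 + 11*(81 + 22 - 18 - 99))*72 = -(73 + 11*(-14))*72 = -(73 - 154)*72 = -(-81)*72 = -1*(-5832) = 5832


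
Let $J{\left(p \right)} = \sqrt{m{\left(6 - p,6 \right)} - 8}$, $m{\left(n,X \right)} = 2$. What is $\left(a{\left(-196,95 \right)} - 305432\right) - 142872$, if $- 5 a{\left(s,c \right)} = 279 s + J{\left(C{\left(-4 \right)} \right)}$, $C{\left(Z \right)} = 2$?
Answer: $- \frac{2186836}{5} - \frac{i \sqrt{6}}{5} \approx -4.3737 \cdot 10^{5} - 0.4899 i$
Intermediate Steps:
$J{\left(p \right)} = i \sqrt{6}$ ($J{\left(p \right)} = \sqrt{2 - 8} = \sqrt{-6} = i \sqrt{6}$)
$a{\left(s,c \right)} = - \frac{279 s}{5} - \frac{i \sqrt{6}}{5}$ ($a{\left(s,c \right)} = - \frac{279 s + i \sqrt{6}}{5} = - \frac{279 s}{5} - \frac{i \sqrt{6}}{5}$)
$\left(a{\left(-196,95 \right)} - 305432\right) - 142872 = \left(\left(\left(- \frac{279}{5}\right) \left(-196\right) - \frac{i \sqrt{6}}{5}\right) - 305432\right) - 142872 = \left(\left(\frac{54684}{5} - \frac{i \sqrt{6}}{5}\right) - 305432\right) - 142872 = \left(- \frac{1472476}{5} - \frac{i \sqrt{6}}{5}\right) - 142872 = - \frac{2186836}{5} - \frac{i \sqrt{6}}{5}$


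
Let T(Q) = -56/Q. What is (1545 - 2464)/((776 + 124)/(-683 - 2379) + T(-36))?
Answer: -12662901/17384 ≈ -728.42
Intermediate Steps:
(1545 - 2464)/((776 + 124)/(-683 - 2379) + T(-36)) = (1545 - 2464)/((776 + 124)/(-683 - 2379) - 56/(-36)) = -919/(900/(-3062) - 56*(-1/36)) = -919/(900*(-1/3062) + 14/9) = -919/(-450/1531 + 14/9) = -919/17384/13779 = -919*13779/17384 = -12662901/17384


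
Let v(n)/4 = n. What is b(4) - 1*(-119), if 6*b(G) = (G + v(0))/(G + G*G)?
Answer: 3571/30 ≈ 119.03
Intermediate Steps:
v(n) = 4*n
b(G) = G/(6*(G + G**2)) (b(G) = ((G + 4*0)/(G + G*G))/6 = ((G + 0)/(G + G**2))/6 = (G/(G + G**2))/6 = G/(6*(G + G**2)))
b(4) - 1*(-119) = 1/(6*(1 + 4)) - 1*(-119) = (1/6)/5 + 119 = (1/6)*(1/5) + 119 = 1/30 + 119 = 3571/30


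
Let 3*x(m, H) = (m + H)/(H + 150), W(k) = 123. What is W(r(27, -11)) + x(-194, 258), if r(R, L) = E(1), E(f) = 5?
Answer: 18827/153 ≈ 123.05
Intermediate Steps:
r(R, L) = 5
x(m, H) = (H + m)/(3*(150 + H)) (x(m, H) = ((m + H)/(H + 150))/3 = ((H + m)/(150 + H))/3 = (H + m)/(3*(150 + H)))
W(r(27, -11)) + x(-194, 258) = 123 + (258 - 194)/(3*(150 + 258)) = 123 + (⅓)*64/408 = 123 + (⅓)*(1/408)*64 = 123 + 8/153 = 18827/153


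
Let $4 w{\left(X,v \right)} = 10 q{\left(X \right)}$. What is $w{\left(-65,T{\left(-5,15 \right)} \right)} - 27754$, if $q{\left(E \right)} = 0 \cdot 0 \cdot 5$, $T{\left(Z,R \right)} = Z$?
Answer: $-27754$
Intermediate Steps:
$q{\left(E \right)} = 0$ ($q{\left(E \right)} = 0 \cdot 5 = 0$)
$w{\left(X,v \right)} = 0$ ($w{\left(X,v \right)} = \frac{10 \cdot 0}{4} = \frac{1}{4} \cdot 0 = 0$)
$w{\left(-65,T{\left(-5,15 \right)} \right)} - 27754 = 0 - 27754 = -27754$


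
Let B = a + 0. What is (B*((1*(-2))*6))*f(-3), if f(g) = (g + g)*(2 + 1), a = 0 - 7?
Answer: -1512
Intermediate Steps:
a = -7
B = -7 (B = -7 + 0 = -7)
f(g) = 6*g (f(g) = (2*g)*3 = 6*g)
(B*((1*(-2))*6))*f(-3) = (-7*1*(-2)*6)*(6*(-3)) = -(-14)*6*(-18) = -7*(-12)*(-18) = 84*(-18) = -1512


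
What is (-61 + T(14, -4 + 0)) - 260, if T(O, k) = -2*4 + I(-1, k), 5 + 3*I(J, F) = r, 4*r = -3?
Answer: -3971/12 ≈ -330.92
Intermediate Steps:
r = -¾ (r = (¼)*(-3) = -¾ ≈ -0.75000)
I(J, F) = -23/12 (I(J, F) = -5/3 + (⅓)*(-¾) = -5/3 - ¼ = -23/12)
T(O, k) = -119/12 (T(O, k) = -2*4 - 23/12 = -8 - 23/12 = -119/12)
(-61 + T(14, -4 + 0)) - 260 = (-61 - 119/12) - 260 = -851/12 - 260 = -3971/12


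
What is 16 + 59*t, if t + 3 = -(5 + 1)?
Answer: -515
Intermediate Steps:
t = -9 (t = -3 - (5 + 1) = -3 - 1*6 = -3 - 6 = -9)
16 + 59*t = 16 + 59*(-9) = 16 - 531 = -515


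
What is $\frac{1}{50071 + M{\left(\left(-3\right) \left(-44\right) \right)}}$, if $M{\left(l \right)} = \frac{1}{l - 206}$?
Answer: $\frac{74}{3705253} \approx 1.9972 \cdot 10^{-5}$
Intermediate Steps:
$M{\left(l \right)} = \frac{1}{-206 + l}$
$\frac{1}{50071 + M{\left(\left(-3\right) \left(-44\right) \right)}} = \frac{1}{50071 + \frac{1}{-206 - -132}} = \frac{1}{50071 + \frac{1}{-206 + 132}} = \frac{1}{50071 + \frac{1}{-74}} = \frac{1}{50071 - \frac{1}{74}} = \frac{1}{\frac{3705253}{74}} = \frac{74}{3705253}$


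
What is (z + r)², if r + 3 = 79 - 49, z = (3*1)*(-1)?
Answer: 576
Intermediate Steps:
z = -3 (z = 3*(-1) = -3)
r = 27 (r = -3 + (79 - 49) = -3 + 30 = 27)
(z + r)² = (-3 + 27)² = 24² = 576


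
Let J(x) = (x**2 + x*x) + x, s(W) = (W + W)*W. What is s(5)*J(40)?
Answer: 162000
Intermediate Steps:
s(W) = 2*W**2 (s(W) = (2*W)*W = 2*W**2)
J(x) = x + 2*x**2 (J(x) = (x**2 + x**2) + x = 2*x**2 + x = x + 2*x**2)
s(5)*J(40) = (2*5**2)*(40*(1 + 2*40)) = (2*25)*(40*(1 + 80)) = 50*(40*81) = 50*3240 = 162000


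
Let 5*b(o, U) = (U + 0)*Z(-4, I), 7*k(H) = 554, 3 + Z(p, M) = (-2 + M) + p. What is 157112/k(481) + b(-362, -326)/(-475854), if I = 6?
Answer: 218056877989/109842965 ≈ 1985.2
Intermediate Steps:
Z(p, M) = -5 + M + p (Z(p, M) = -3 + ((-2 + M) + p) = -3 + (-2 + M + p) = -5 + M + p)
k(H) = 554/7 (k(H) = (1/7)*554 = 554/7)
b(o, U) = -3*U/5 (b(o, U) = ((U + 0)*(-5 + 6 - 4))/5 = (U*(-3))/5 = (-3*U)/5 = -3*U/5)
157112/k(481) + b(-362, -326)/(-475854) = 157112/(554/7) - 3/5*(-326)/(-475854) = 157112*(7/554) + (978/5)*(-1/475854) = 549892/277 - 163/396545 = 218056877989/109842965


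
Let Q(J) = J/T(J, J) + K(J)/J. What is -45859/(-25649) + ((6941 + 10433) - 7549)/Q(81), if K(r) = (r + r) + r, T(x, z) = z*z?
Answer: 20423305021/6258356 ≈ 3263.4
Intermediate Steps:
T(x, z) = z²
K(r) = 3*r (K(r) = 2*r + r = 3*r)
Q(J) = 3 + 1/J (Q(J) = J/(J²) + (3*J)/J = J/J² + 3 = 1/J + 3 = 3 + 1/J)
-45859/(-25649) + ((6941 + 10433) - 7549)/Q(81) = -45859/(-25649) + ((6941 + 10433) - 7549)/(3 + 1/81) = -45859*(-1/25649) + (17374 - 7549)/(3 + 1/81) = 45859/25649 + 9825/(244/81) = 45859/25649 + 9825*(81/244) = 45859/25649 + 795825/244 = 20423305021/6258356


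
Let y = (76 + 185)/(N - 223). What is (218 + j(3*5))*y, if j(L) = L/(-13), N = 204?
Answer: -735759/247 ≈ -2978.8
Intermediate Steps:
j(L) = -L/13 (j(L) = L*(-1/13) = -L/13)
y = -261/19 (y = (76 + 185)/(204 - 223) = 261/(-19) = 261*(-1/19) = -261/19 ≈ -13.737)
(218 + j(3*5))*y = (218 - 3*5/13)*(-261/19) = (218 - 1/13*15)*(-261/19) = (218 - 15/13)*(-261/19) = (2819/13)*(-261/19) = -735759/247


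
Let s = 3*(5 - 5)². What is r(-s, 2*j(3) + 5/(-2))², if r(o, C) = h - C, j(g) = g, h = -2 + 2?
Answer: 49/4 ≈ 12.250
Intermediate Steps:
h = 0
s = 0 (s = 3*0² = 3*0 = 0)
r(o, C) = -C (r(o, C) = 0 - C = -C)
r(-s, 2*j(3) + 5/(-2))² = (-(2*3 + 5/(-2)))² = (-(6 + 5*(-½)))² = (-(6 - 5/2))² = (-1*7/2)² = (-7/2)² = 49/4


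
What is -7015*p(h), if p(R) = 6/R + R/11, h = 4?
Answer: -287615/22 ≈ -13073.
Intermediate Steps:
p(R) = 6/R + R/11 (p(R) = 6/R + R*(1/11) = 6/R + R/11)
-7015*p(h) = -7015*(6/4 + (1/11)*4) = -7015*(6*(1/4) + 4/11) = -7015*(3/2 + 4/11) = -7015*41/22 = -287615/22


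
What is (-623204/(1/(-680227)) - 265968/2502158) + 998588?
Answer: 530358893329448800/1251079 ≈ 4.2392e+11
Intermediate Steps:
(-623204/(1/(-680227)) - 265968/2502158) + 998588 = (-623204/(-1/680227) - 265968*1/2502158) + 998588 = (-623204*(-680227) - 132984/1251079) + 998588 = (423920187308 - 132984/1251079) + 998588 = 530357644016972348/1251079 + 998588 = 530358893329448800/1251079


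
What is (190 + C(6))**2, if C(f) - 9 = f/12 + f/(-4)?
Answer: 39204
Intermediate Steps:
C(f) = 9 - f/6 (C(f) = 9 + (f/12 + f/(-4)) = 9 + (f*(1/12) + f*(-1/4)) = 9 + (f/12 - f/4) = 9 - f/6)
(190 + C(6))**2 = (190 + (9 - 1/6*6))**2 = (190 + (9 - 1))**2 = (190 + 8)**2 = 198**2 = 39204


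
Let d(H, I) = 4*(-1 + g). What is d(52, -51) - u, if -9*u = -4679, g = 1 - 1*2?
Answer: -4751/9 ≈ -527.89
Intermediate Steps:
g = -1 (g = 1 - 2 = -1)
d(H, I) = -8 (d(H, I) = 4*(-1 - 1) = 4*(-2) = -8)
u = 4679/9 (u = -⅑*(-4679) = 4679/9 ≈ 519.89)
d(52, -51) - u = -8 - 1*4679/9 = -8 - 4679/9 = -4751/9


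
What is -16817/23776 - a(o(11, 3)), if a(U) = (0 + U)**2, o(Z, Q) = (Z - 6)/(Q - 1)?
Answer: -165417/23776 ≈ -6.9573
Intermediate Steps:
o(Z, Q) = (-6 + Z)/(-1 + Q)
a(U) = U**2
-16817/23776 - a(o(11, 3)) = -16817/23776 - ((-6 + 11)/(-1 + 3))**2 = -16817*1/23776 - (5/2)**2 = -16817/23776 - ((1/2)*5)**2 = -16817/23776 - (5/2)**2 = -16817/23776 - 1*25/4 = -16817/23776 - 25/4 = -165417/23776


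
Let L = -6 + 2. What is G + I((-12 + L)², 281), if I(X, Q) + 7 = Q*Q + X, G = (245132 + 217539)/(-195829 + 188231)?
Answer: 601374909/7598 ≈ 79149.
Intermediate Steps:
L = -4
G = -462671/7598 (G = 462671/(-7598) = 462671*(-1/7598) = -462671/7598 ≈ -60.894)
I(X, Q) = -7 + X + Q² (I(X, Q) = -7 + (Q*Q + X) = -7 + (Q² + X) = -7 + (X + Q²) = -7 + X + Q²)
G + I((-12 + L)², 281) = -462671/7598 + (-7 + (-12 - 4)² + 281²) = -462671/7598 + (-7 + (-16)² + 78961) = -462671/7598 + (-7 + 256 + 78961) = -462671/7598 + 79210 = 601374909/7598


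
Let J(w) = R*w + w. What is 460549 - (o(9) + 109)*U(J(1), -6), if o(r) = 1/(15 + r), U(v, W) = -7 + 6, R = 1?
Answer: 11055793/24 ≈ 4.6066e+5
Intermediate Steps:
J(w) = 2*w (J(w) = 1*w + w = w + w = 2*w)
U(v, W) = -1
460549 - (o(9) + 109)*U(J(1), -6) = 460549 - (1/(15 + 9) + 109)*(-1) = 460549 - (1/24 + 109)*(-1) = 460549 - 2617*(-1)/24 = 460549 - 1*(-2617/24) = 460549 + 2617/24 = 11055793/24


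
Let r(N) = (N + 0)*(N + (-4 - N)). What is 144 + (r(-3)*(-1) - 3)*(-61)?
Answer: 1059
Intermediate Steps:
r(N) = -4*N (r(N) = N*(-4) = -4*N)
144 + (r(-3)*(-1) - 3)*(-61) = 144 + (-4*(-3)*(-1) - 3)*(-61) = 144 + (12*(-1) - 3)*(-61) = 144 + (-12 - 3)*(-61) = 144 - 15*(-61) = 144 + 915 = 1059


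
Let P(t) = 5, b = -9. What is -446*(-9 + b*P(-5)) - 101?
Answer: 23983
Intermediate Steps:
-446*(-9 + b*P(-5)) - 101 = -446*(-9 - 9*5) - 101 = -446*(-9 - 45) - 101 = -446*(-54) - 101 = 24084 - 101 = 23983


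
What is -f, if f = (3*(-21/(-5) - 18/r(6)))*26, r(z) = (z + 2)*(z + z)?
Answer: -12519/40 ≈ -312.98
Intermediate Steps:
r(z) = 2*z*(2 + z) (r(z) = (2 + z)*(2*z) = 2*z*(2 + z))
f = 12519/40 (f = (3*(-21/(-5) - 18*1/(12*(2 + 6))))*26 = (3*(-21*(-⅕) - 18/(2*6*8)))*26 = (3*(21/5 - 18/96))*26 = (3*(21/5 - 18*1/96))*26 = (3*(21/5 - 3/16))*26 = (3*(321/80))*26 = (963/80)*26 = 12519/40 ≈ 312.98)
-f = -1*12519/40 = -12519/40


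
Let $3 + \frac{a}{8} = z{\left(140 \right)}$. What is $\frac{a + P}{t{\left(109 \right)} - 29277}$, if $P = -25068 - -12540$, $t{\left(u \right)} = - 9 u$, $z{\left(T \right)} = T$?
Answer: $\frac{5716}{15129} \approx 0.37782$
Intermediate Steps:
$a = 1096$ ($a = -24 + 8 \cdot 140 = -24 + 1120 = 1096$)
$P = -12528$ ($P = -25068 + 12540 = -12528$)
$\frac{a + P}{t{\left(109 \right)} - 29277} = \frac{1096 - 12528}{\left(-9\right) 109 - 29277} = - \frac{11432}{-981 - 29277} = - \frac{11432}{-30258} = \left(-11432\right) \left(- \frac{1}{30258}\right) = \frac{5716}{15129}$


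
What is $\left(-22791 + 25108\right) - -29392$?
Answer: $31709$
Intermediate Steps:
$\left(-22791 + 25108\right) - -29392 = 2317 + 29392 = 31709$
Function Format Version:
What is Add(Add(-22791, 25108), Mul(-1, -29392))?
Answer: 31709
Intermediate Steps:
Add(Add(-22791, 25108), Mul(-1, -29392)) = Add(2317, 29392) = 31709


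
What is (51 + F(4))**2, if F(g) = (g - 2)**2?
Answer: 3025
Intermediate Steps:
F(g) = (-2 + g)**2
(51 + F(4))**2 = (51 + (-2 + 4)**2)**2 = (51 + 2**2)**2 = (51 + 4)**2 = 55**2 = 3025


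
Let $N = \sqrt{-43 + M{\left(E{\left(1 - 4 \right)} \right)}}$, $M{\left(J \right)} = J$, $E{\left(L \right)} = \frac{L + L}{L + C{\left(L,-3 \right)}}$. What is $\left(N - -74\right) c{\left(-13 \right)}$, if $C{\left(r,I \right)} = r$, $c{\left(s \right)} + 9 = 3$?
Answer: $-444 - 6 i \sqrt{42} \approx -444.0 - 38.884 i$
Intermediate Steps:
$c{\left(s \right)} = -6$ ($c{\left(s \right)} = -9 + 3 = -6$)
$E{\left(L \right)} = 1$ ($E{\left(L \right)} = \frac{L + L}{L + L} = \frac{2 L}{2 L} = 2 L \frac{1}{2 L} = 1$)
$N = i \sqrt{42}$ ($N = \sqrt{-43 + 1} = \sqrt{-42} = i \sqrt{42} \approx 6.4807 i$)
$\left(N - -74\right) c{\left(-13 \right)} = \left(i \sqrt{42} - -74\right) \left(-6\right) = \left(i \sqrt{42} + 74\right) \left(-6\right) = \left(74 + i \sqrt{42}\right) \left(-6\right) = -444 - 6 i \sqrt{42}$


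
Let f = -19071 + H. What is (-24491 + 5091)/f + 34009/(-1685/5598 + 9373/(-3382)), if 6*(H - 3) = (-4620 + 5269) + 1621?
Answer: -9024485480976489/815365546489 ≈ -11068.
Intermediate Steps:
H = 1144/3 (H = 3 + ((-4620 + 5269) + 1621)/6 = 3 + (649 + 1621)/6 = 3 + (1/6)*2270 = 3 + 1135/3 = 1144/3 ≈ 381.33)
f = -56069/3 (f = -19071 + 1144/3 = -56069/3 ≈ -18690.)
(-24491 + 5091)/f + 34009/(-1685/5598 + 9373/(-3382)) = (-24491 + 5091)/(-56069/3) + 34009/(-1685/5598 + 9373/(-3382)) = -19400*(-3/56069) + 34009/(-1685*1/5598 + 9373*(-1/3382)) = 58200/56069 + 34009/(-1685/5598 - 9373/3382) = 58200/56069 + 34009/(-14542181/4733109) = 58200/56069 + 34009*(-4733109/14542181) = 58200/56069 - 160968303981/14542181 = -9024485480976489/815365546489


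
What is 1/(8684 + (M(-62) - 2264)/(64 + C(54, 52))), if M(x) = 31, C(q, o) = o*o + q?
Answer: 2822/24504015 ≈ 0.00011516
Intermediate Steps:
C(q, o) = q + o**2 (C(q, o) = o**2 + q = q + o**2)
1/(8684 + (M(-62) - 2264)/(64 + C(54, 52))) = 1/(8684 + (31 - 2264)/(64 + (54 + 52**2))) = 1/(8684 - 2233/(64 + (54 + 2704))) = 1/(8684 - 2233/(64 + 2758)) = 1/(8684 - 2233/2822) = 1/(24504015/2822) = 2822/24504015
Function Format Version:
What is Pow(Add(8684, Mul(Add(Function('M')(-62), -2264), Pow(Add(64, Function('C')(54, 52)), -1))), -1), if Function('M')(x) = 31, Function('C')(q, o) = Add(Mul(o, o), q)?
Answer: Rational(2822, 24504015) ≈ 0.00011516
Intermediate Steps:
Function('C')(q, o) = Add(q, Pow(o, 2)) (Function('C')(q, o) = Add(Pow(o, 2), q) = Add(q, Pow(o, 2)))
Pow(Add(8684, Mul(Add(Function('M')(-62), -2264), Pow(Add(64, Function('C')(54, 52)), -1))), -1) = Pow(Add(8684, Mul(Add(31, -2264), Pow(Add(64, Add(54, Pow(52, 2))), -1))), -1) = Pow(Add(8684, Mul(-2233, Pow(Add(64, Add(54, 2704)), -1))), -1) = Pow(Add(8684, Mul(-2233, Pow(Add(64, 2758), -1))), -1) = Pow(Add(8684, Mul(-2233, Pow(2822, -1))), -1) = Pow(Add(8684, Mul(-2233, Rational(1, 2822))), -1) = Pow(Add(8684, Rational(-2233, 2822)), -1) = Pow(Rational(24504015, 2822), -1) = Rational(2822, 24504015)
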